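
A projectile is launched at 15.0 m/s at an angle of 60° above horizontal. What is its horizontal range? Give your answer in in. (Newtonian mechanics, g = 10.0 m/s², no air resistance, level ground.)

R = v₀² × sin(2θ) / g = 15.0² × sin(2 × 60°) / 10.0 = 225.0 × 0.866025 / 10.0 = 19.4856 m
R = 19.4856 m / 0.0254 = 767.1 in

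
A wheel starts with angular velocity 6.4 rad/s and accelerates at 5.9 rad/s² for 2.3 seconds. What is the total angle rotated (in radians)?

θ = ω₀t + ½αt² = 6.4×2.3 + ½×5.9×2.3² = 30.33 rad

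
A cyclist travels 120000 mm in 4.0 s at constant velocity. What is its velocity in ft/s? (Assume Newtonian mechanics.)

d = 120000 mm × 0.001 = 120.0 m
v = d / t = 120.0 / 4.0 = 30.0 m/s
v = 30.0 m/s / 0.3048 = 98.43 ft/s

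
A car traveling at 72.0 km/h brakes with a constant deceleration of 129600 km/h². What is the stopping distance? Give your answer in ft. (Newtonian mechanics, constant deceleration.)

v₀ = 72.0 km/h × 0.2777777777777778 = 20.0 m/s
a = 129600 km/h² × 7.716049382716049e-05 = 10.0 m/s²
d = v₀² / (2a) = 20.0² / (2 × 10.0) = 400.0 / 20.0 = 20.0 m
d = 20.0 m / 0.3048 = 65.62 ft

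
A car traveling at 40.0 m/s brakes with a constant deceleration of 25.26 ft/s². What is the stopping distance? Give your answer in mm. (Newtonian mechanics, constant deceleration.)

a = 25.26 ft/s² × 0.3048 = 7.69925 m/s²
d = v₀² / (2a) = 40.0² / (2 × 7.69925) = 1600.0 / 15.3985 = 103.906 m
d = 103.906 m / 0.001 = 103900 mm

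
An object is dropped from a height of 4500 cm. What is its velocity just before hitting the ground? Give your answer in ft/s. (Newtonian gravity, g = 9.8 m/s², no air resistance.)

h = 4500 cm × 0.01 = 45.0 m
v = √(2gh) = √(2 × 9.8 × 45.0) = 29.6985 m/s
v = 29.6985 m/s / 0.3048 = 97.44 ft/s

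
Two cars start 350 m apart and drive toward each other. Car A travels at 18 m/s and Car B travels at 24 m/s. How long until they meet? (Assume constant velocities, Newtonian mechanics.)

Combined speed: v_combined = 18 + 24 = 42 m/s
Time to meet: t = d/v_combined = 350/42 = 8.33 s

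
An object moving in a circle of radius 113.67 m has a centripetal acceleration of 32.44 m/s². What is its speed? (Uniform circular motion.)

v = √(a_c × r) = √(32.44 × 113.67) = 60.72 m/s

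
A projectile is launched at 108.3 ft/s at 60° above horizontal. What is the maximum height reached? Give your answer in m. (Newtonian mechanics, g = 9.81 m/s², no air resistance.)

v₀ = 108.3 ft/s × 0.3048 = 33.0098 m/s
H = v₀² × sin²(θ) / (2g) = 33.0098² × sin(60°)² / (2 × 9.81) = 1089.65 × 0.75 / 19.62 = 41.65 m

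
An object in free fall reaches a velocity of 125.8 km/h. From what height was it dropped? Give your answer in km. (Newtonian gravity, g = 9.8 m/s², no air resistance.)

v = 125.8 km/h × 0.2777777777777778 = 34.9444 m/s
h = v² / (2g) = 34.9444² / (2 × 9.8) = 62.3016 m
h = 62.3016 m / 1000.0 = 0.0623 km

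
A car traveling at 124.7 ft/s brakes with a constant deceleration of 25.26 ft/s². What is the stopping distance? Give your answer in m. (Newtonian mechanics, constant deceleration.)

v₀ = 124.7 ft/s × 0.3048 = 38.0086 m/s
a = 25.26 ft/s² × 0.3048 = 7.69925 m/s²
d = v₀² / (2a) = 38.0086² / (2 × 7.69925) = 1444.65 / 15.3985 = 93.82 m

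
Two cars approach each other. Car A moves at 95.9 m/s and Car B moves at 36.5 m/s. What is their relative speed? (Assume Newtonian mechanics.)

v_rel = v_A + v_B = 95.9 + 36.5 = 132.4 m/s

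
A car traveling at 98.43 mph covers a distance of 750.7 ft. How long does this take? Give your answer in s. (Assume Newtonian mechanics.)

d = 750.7 ft × 0.3048 = 228.813 m
v = 98.43 mph × 0.44704 = 44.0021 m/s
t = d / v = 228.813 / 44.0021 = 5.2 s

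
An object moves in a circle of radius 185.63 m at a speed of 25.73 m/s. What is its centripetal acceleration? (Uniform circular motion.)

a_c = v²/r = 25.73²/185.63 = 662.0329/185.63 = 3.57 m/s²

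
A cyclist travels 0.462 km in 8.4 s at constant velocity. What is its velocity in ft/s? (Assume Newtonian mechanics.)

d = 0.462 km × 1000.0 = 462.0 m
v = d / t = 462.0 / 8.4 = 55.0 m/s
v = 55.0 m/s / 0.3048 = 180.4 ft/s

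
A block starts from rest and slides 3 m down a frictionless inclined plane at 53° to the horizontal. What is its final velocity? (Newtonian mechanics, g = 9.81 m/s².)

a = g sin(θ) = 9.81 × sin(53°) = 7.8346 m/s²
v = √(2ad) = √(2 × 7.8346 × 3) = 6.86 m/s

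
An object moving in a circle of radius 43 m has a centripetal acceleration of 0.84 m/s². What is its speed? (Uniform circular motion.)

v = √(a_c × r) = √(0.84 × 43) = 6.01 m/s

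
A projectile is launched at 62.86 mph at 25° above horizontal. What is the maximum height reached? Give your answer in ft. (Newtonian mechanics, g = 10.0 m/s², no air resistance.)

v₀ = 62.86 mph × 0.44704 = 28.1009 m/s
H = v₀² × sin²(θ) / (2g) = 28.1009² × sin(25°)² / (2 × 10.0) = 789.661 × 0.178606 / 20.0 = 7.05191 m
H = 7.05191 m / 0.3048 = 23.14 ft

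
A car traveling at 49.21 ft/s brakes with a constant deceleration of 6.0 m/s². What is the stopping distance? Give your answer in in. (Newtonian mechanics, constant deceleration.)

v₀ = 49.21 ft/s × 0.3048 = 14.9992 m/s
d = v₀² / (2a) = 14.9992² / (2 × 6.0) = 224.976 / 12.0 = 18.748 m
d = 18.748 m / 0.0254 = 738.1 in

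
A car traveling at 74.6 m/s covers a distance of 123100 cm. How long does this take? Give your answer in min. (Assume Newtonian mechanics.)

d = 123100 cm × 0.01 = 1231.0 m
t = d / v = 1231.0 / 74.6 = 16.5013 s
t = 16.5013 s / 60.0 = 0.275 min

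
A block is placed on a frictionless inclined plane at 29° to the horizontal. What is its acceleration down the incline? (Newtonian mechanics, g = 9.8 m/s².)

a = g sin(θ) = 9.8 × sin(29°) = 9.8 × 0.4848 = 4.75 m/s²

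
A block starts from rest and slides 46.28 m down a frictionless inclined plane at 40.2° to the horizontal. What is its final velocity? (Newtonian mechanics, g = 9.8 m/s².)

a = g sin(θ) = 9.8 × sin(40.2°) = 6.3255 m/s²
v = √(2ad) = √(2 × 6.3255 × 46.28) = 24.2 m/s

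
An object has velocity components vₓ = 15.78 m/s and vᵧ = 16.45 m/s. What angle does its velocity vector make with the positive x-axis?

θ = arctan(vᵧ/vₓ) = arctan(16.45/15.78) = 46.19°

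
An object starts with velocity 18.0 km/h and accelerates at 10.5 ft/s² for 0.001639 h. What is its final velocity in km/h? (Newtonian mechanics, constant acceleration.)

v₀ = 18.0 km/h × 0.2777777777777778 = 5.0 m/s
a = 10.5 ft/s² × 0.3048 = 3.2004 m/s²
t = 0.001639 h × 3600.0 = 5.9004 s
v = v₀ + a × t = 5.0 + 3.2004 × 5.9004 = 23.8836 m/s
v = 23.8836 m/s / 0.2777777777777778 = 85.98 km/h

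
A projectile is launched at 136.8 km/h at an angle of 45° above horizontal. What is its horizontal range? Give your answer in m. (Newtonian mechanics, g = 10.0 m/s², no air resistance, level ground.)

v₀ = 136.8 km/h × 0.2777777777777778 = 38.0 m/s
R = v₀² × sin(2θ) / g = 38.0² × sin(2 × 45°) / 10.0 = 1444.0 × 1.0 / 10.0 = 144.4 m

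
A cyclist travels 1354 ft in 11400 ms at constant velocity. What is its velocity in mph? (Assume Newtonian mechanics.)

d = 1354 ft × 0.3048 = 412.699 m
t = 11400 ms × 0.001 = 11.4 s
v = d / t = 412.699 / 11.4 = 36.2017 m/s
v = 36.2017 m/s / 0.44704 = 80.98 mph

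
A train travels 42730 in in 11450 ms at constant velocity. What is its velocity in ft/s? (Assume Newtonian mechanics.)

d = 42730 in × 0.0254 = 1085.34 m
t = 11450 ms × 0.001 = 11.45 s
v = d / t = 1085.34 / 11.45 = 94.7895 m/s
v = 94.7895 m/s / 0.3048 = 311.0 ft/s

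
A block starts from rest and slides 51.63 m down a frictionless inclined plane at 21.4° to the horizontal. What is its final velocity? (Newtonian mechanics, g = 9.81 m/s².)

a = g sin(θ) = 9.81 × sin(21.4°) = 3.5794 m/s²
v = √(2ad) = √(2 × 3.5794 × 51.63) = 19.23 m/s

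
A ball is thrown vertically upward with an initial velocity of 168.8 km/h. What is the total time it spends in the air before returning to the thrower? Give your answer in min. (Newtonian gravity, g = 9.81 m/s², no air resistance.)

v₀ = 168.8 km/h × 0.2777777777777778 = 46.8889 m/s
t_total = 2 × v₀ / g = 2 × 46.8889 / 9.81 = 9.55941 s
t_total = 9.55941 s / 60.0 = 0.1593 min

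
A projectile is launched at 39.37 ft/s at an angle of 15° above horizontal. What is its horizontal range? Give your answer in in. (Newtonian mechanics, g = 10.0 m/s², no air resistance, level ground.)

v₀ = 39.37 ft/s × 0.3048 = 12.0 m/s
R = v₀² × sin(2θ) / g = 12.0² × sin(2 × 15°) / 10.0 = 144.0 × 0.5 / 10.0 = 7.2 m
R = 7.2 m / 0.0254 = 283.5 in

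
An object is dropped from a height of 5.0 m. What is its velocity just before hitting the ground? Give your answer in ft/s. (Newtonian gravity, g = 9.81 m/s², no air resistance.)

v = √(2gh) = √(2 × 9.81 × 5.0) = 9.90454 m/s
v = 9.90454 m/s / 0.3048 = 32.5 ft/s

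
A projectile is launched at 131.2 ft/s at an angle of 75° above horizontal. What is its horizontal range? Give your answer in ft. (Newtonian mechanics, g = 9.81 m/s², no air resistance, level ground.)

v₀ = 131.2 ft/s × 0.3048 = 39.9898 m/s
R = v₀² × sin(2θ) / g = 39.9898² × sin(2 × 75°) / 9.81 = 1599.18 × 0.5 / 9.81 = 81.5076 m
R = 81.5076 m / 0.3048 = 267.4 ft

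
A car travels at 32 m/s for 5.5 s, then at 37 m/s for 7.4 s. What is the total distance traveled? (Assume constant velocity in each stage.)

d₁ = v₁t₁ = 32 × 5.5 = 176.0 m
d₂ = v₂t₂ = 37 × 7.4 = 273.8 m
d_total = 176.0 + 273.8 = 449.8 m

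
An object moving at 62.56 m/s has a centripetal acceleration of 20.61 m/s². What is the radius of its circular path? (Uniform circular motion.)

r = v²/a_c = 62.56²/20.61 = 189.9 m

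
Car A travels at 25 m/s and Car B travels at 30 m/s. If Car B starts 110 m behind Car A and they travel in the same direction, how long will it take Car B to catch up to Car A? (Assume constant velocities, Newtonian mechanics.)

Relative speed: v_rel = 30 - 25 = 5 m/s
Time to catch: t = d₀/v_rel = 110/5 = 22.0 s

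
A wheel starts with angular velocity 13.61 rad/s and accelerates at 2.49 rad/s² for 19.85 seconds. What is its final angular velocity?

ω = ω₀ + αt = 13.61 + 2.49 × 19.85 = 63.04 rad/s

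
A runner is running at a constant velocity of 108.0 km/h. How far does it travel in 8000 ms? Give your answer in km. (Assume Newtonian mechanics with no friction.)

v = 108.0 km/h × 0.2777777777777778 = 30.0 m/s
t = 8000 ms × 0.001 = 8.0 s
d = v × t = 30.0 × 8.0 = 240.0 m
d = 240.0 m / 1000.0 = 0.24 km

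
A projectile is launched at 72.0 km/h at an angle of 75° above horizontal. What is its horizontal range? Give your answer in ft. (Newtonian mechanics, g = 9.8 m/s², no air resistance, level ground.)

v₀ = 72.0 km/h × 0.2777777777777778 = 20.0 m/s
R = v₀² × sin(2θ) / g = 20.0² × sin(2 × 75°) / 9.8 = 400.0 × 0.5 / 9.8 = 20.4082 m
R = 20.4082 m / 0.3048 = 66.96 ft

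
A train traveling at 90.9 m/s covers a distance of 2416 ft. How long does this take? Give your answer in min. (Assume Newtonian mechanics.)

d = 2416 ft × 0.3048 = 736.397 m
t = d / v = 736.397 / 90.9 = 8.10118 s
t = 8.10118 s / 60.0 = 0.135 min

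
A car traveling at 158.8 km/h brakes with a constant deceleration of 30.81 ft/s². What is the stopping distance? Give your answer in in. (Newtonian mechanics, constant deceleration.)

v₀ = 158.8 km/h × 0.2777777777777778 = 44.1111 m/s
a = 30.81 ft/s² × 0.3048 = 9.39089 m/s²
d = v₀² / (2a) = 44.1111² / (2 × 9.39089) = 1945.79 / 18.7818 = 103.6 m
d = 103.6 m / 0.0254 = 4079 in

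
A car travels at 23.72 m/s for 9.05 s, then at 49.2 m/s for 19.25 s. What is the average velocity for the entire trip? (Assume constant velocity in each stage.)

d₁ = v₁t₁ = 23.72 × 9.05 = 214.666 m
d₂ = v₂t₂ = 49.2 × 19.25 = 947.1 m
d_total = 1161.766 m, t_total = 28.3 s
v_avg = d_total/t_total = 1161.766/28.3 = 41.05 m/s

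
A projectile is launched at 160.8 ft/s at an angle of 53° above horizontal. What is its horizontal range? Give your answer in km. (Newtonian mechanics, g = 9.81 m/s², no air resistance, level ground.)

v₀ = 160.8 ft/s × 0.3048 = 49.0118 m/s
R = v₀² × sin(2θ) / g = 49.0118² × sin(2 × 53°) / 9.81 = 2402.16 × 0.961262 / 9.81 = 235.383 m
R = 235.383 m / 1000.0 = 0.2354 km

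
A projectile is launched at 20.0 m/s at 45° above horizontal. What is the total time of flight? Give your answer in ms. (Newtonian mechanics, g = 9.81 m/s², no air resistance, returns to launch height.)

T = 2 × v₀ × sin(θ) / g = 2 × 20.0 × sin(45°) / 9.81 = 2 × 20.0 × 0.707107 / 9.81 = 2.88321 s
T = 2.88321 s / 0.001 = 2883 ms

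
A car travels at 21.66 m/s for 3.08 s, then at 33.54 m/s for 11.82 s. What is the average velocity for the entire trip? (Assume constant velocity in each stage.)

d₁ = v₁t₁ = 21.66 × 3.08 = 66.7128 m
d₂ = v₂t₂ = 33.54 × 11.82 = 396.4428 m
d_total = 463.1556 m, t_total = 14.9 s
v_avg = d_total/t_total = 463.1556/14.9 = 31.08 m/s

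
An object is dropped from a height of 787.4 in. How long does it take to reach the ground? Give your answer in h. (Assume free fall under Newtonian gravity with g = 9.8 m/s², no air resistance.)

h = 787.4 in × 0.0254 = 20.0 m
t = √(2h/g) = √(2 × 20.0 / 9.8) = 2.02031 s
t = 2.02031 s / 3600.0 = 0.0005612 h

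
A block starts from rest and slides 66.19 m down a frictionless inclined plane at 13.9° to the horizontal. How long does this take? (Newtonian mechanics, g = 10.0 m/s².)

a = g sin(θ) = 10.0 × sin(13.9°) = 2.4023 m/s²
t = √(2d/a) = √(2 × 66.19 / 2.4023) = 7.42 s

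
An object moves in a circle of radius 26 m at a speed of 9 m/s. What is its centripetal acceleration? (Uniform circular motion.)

a_c = v²/r = 9²/26 = 81/26 = 3.12 m/s²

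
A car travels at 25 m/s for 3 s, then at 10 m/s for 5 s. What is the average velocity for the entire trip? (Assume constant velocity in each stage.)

d₁ = v₁t₁ = 25 × 3 = 75 m
d₂ = v₂t₂ = 10 × 5 = 50 m
d_total = 125 m, t_total = 8 s
v_avg = d_total/t_total = 125/8 = 15.62 m/s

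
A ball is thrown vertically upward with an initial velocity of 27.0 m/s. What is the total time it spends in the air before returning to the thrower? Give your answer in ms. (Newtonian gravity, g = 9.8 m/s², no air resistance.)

t_total = 2 × v₀ / g = 2 × 27.0 / 9.8 = 5.5102 s
t_total = 5.5102 s / 0.001 = 5510 ms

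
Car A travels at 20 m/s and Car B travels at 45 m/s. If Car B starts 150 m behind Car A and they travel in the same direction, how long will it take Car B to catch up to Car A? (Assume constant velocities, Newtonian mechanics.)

Relative speed: v_rel = 45 - 20 = 25 m/s
Time to catch: t = d₀/v_rel = 150/25 = 6.0 s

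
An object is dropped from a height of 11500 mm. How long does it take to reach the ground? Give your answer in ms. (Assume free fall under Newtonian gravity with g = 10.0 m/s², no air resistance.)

h = 11500 mm × 0.001 = 11.5 m
t = √(2h/g) = √(2 × 11.5 / 10.0) = 1.51658 s
t = 1.51658 s / 0.001 = 1517 ms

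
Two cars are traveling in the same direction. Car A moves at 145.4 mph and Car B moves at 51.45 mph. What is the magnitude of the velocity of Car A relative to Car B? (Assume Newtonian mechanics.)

v_rel = |v_A - v_B| = |145.4 - 51.45| = 93.95 mph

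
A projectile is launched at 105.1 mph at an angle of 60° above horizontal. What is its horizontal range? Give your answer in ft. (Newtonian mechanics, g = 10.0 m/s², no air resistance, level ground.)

v₀ = 105.1 mph × 0.44704 = 46.9839 m/s
R = v₀² × sin(2θ) / g = 46.9839² × sin(2 × 60°) / 10.0 = 2207.49 × 0.866025 / 10.0 = 191.174 m
R = 191.174 m / 0.3048 = 627.2 ft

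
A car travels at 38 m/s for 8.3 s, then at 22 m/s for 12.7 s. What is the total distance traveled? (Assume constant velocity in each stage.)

d₁ = v₁t₁ = 38 × 8.3 = 315.4 m
d₂ = v₂t₂ = 22 × 12.7 = 279.4 m
d_total = 315.4 + 279.4 = 594.8 m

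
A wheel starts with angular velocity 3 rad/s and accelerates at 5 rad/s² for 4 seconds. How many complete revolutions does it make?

θ = ω₀t + ½αt² = 3×4 + ½×5×4² = 52.0 rad
Total revolutions = θ/(2π) = 52.0/(2π) = 8.28
Complete revolutions = ⌊8.28⌋ = 8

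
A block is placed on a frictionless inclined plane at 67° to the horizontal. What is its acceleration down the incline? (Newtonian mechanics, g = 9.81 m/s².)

a = g sin(θ) = 9.81 × sin(67°) = 9.81 × 0.9205 = 9.03 m/s²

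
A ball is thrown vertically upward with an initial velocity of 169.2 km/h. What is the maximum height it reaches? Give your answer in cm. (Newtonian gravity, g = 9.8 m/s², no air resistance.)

v₀ = 169.2 km/h × 0.2777777777777778 = 47.0 m/s
h_max = v₀² / (2g) = 47.0² / (2 × 9.8) = 2209.0 / 19.6 = 112.704 m
h_max = 112.704 m / 0.01 = 11270 cm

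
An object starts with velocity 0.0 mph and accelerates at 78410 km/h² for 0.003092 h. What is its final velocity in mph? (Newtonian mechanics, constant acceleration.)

v₀ = 0.0 mph × 0.44704 = 0.0 m/s
a = 78410 km/h² × 7.716049382716049e-05 = 6.05015 m/s²
t = 0.003092 h × 3600.0 = 11.1312 s
v = v₀ + a × t = 0.0 + 6.05015 × 11.1312 = 67.3454 m/s
v = 67.3454 m/s / 0.44704 = 150.6 mph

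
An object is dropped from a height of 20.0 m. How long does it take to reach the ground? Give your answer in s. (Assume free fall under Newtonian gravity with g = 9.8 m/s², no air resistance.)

t = √(2h/g) = √(2 × 20.0 / 9.8) = 2.02 s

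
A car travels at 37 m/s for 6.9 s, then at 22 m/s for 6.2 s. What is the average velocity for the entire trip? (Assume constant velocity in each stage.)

d₁ = v₁t₁ = 37 × 6.9 = 255.3 m
d₂ = v₂t₂ = 22 × 6.2 = 136.4 m
d_total = 391.7 m, t_total = 13.1 s
v_avg = d_total/t_total = 391.7/13.1 = 29.9 m/s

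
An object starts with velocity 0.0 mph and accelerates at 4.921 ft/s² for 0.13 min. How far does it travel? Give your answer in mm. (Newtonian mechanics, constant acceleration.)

v₀ = 0.0 mph × 0.44704 = 0.0 m/s
a = 4.921 ft/s² × 0.3048 = 1.49992 m/s²
t = 0.13 min × 60.0 = 7.8 s
d = v₀ × t + ½ × a × t² = 0.0 × 7.8 + 0.5 × 1.49992 × 7.8² = 45.6276 m
d = 45.6276 m / 0.001 = 45630 mm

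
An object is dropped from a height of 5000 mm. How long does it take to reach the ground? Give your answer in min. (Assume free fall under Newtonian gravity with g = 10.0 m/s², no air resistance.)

h = 5000 mm × 0.001 = 5.0 m
t = √(2h/g) = √(2 × 5.0 / 10.0) = 1.0 s
t = 1.0 s / 60.0 = 0.01667 min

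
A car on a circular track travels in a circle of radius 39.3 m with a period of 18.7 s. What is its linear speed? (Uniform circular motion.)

v = 2πr/T = 2π×39.3/18.7 = 13.2 m/s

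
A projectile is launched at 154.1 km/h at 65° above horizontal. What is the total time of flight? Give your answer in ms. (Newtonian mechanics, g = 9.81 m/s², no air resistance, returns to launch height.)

v₀ = 154.1 km/h × 0.2777777777777778 = 42.8056 m/s
T = 2 × v₀ × sin(θ) / g = 2 × 42.8056 × sin(65°) / 9.81 = 2 × 42.8056 × 0.906308 / 9.81 = 7.90929 s
T = 7.90929 s / 0.001 = 7909 ms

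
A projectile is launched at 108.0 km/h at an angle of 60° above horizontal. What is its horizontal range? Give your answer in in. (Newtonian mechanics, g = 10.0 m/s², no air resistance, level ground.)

v₀ = 108.0 km/h × 0.2777777777777778 = 30.0 m/s
R = v₀² × sin(2θ) / g = 30.0² × sin(2 × 60°) / 10.0 = 900.0 × 0.866025 / 10.0 = 77.9423 m
R = 77.9423 m / 0.0254 = 3069 in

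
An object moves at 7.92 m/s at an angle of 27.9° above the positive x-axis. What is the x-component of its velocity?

vₓ = v cos(θ) = 7.92 × cos(27.9°) = 7.0 m/s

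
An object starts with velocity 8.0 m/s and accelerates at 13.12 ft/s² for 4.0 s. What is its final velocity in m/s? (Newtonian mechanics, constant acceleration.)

a = 13.12 ft/s² × 0.3048 = 3.99898 m/s²
v = v₀ + a × t = 8.0 + 3.99898 × 4.0 = 24.0 m/s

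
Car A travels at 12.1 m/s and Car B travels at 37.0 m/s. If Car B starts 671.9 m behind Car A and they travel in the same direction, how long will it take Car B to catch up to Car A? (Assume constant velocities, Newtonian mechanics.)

Relative speed: v_rel = 37.0 - 12.1 = 24.9 m/s
Time to catch: t = d₀/v_rel = 671.9/24.9 = 26.98 s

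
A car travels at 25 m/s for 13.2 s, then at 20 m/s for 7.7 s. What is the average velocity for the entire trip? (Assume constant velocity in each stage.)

d₁ = v₁t₁ = 25 × 13.2 = 330.0 m
d₂ = v₂t₂ = 20 × 7.7 = 154.0 m
d_total = 484.0 m, t_total = 20.9 s
v_avg = d_total/t_total = 484.0/20.9 = 23.16 m/s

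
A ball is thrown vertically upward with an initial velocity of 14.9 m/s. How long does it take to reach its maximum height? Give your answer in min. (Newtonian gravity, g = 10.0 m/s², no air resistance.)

t_up = v₀ / g = 14.9 / 10.0 = 1.49 s
t_up = 1.49 s / 60.0 = 0.02483 min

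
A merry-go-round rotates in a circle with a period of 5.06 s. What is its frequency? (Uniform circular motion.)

f = 1/T = 1/5.06 = 0.1976 Hz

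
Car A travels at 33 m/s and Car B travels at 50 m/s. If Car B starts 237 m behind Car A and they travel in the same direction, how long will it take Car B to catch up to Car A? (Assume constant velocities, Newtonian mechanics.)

Relative speed: v_rel = 50 - 33 = 17 m/s
Time to catch: t = d₀/v_rel = 237/17 = 13.94 s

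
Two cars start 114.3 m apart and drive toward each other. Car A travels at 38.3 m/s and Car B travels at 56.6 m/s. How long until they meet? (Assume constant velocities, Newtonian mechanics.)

Combined speed: v_combined = 38.3 + 56.6 = 94.9 m/s
Time to meet: t = d/v_combined = 114.3/94.9 = 1.2 s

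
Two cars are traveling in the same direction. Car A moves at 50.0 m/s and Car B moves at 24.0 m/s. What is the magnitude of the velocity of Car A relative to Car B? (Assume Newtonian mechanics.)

v_rel = |v_A - v_B| = |50.0 - 24.0| = 26.0 m/s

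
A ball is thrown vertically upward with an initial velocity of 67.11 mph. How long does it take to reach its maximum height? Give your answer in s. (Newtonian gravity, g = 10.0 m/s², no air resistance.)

v₀ = 67.11 mph × 0.44704 = 30.0009 m/s
t_up = v₀ / g = 30.0009 / 10.0 = 3.0 s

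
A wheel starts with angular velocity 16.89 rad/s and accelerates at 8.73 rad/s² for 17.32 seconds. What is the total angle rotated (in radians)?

θ = ω₀t + ½αt² = 16.89×17.32 + ½×8.73×17.32² = 1601.96 rad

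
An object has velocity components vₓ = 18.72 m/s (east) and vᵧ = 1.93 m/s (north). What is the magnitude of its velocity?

|v| = √(vₓ² + vᵧ²) = √(18.72² + 1.93²) = √(354.1633) = 18.82 m/s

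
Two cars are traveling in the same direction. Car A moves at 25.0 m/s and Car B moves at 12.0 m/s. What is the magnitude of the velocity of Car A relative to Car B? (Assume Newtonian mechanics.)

v_rel = |v_A - v_B| = |25.0 - 12.0| = 13.0 m/s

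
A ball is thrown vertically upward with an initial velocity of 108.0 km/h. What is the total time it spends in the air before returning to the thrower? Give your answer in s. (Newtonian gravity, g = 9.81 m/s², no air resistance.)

v₀ = 108.0 km/h × 0.2777777777777778 = 30.0 m/s
t_total = 2 × v₀ / g = 2 × 30.0 / 9.81 = 6.116 s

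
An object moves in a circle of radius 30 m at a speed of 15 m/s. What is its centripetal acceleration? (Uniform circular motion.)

a_c = v²/r = 15²/30 = 225/30 = 7.5 m/s²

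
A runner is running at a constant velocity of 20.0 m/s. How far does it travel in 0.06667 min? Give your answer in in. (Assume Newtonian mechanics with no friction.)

t = 0.06667 min × 60.0 = 4.0002 s
d = v × t = 20.0 × 4.0002 = 80.004 m
d = 80.004 m / 0.0254 = 3150 in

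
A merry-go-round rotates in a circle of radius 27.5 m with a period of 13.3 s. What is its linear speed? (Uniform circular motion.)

v = 2πr/T = 2π×27.5/13.3 = 12.99 m/s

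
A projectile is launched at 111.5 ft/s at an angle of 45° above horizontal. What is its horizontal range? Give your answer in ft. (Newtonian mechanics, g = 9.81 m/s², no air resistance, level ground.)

v₀ = 111.5 ft/s × 0.3048 = 33.9852 m/s
R = v₀² × sin(2θ) / g = 33.9852² × sin(2 × 45°) / 9.81 = 1154.99 × 1.0 / 9.81 = 117.736 m
R = 117.736 m / 0.3048 = 386.3 ft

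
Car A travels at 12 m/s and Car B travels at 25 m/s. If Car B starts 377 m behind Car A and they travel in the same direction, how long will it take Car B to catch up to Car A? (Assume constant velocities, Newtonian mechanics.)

Relative speed: v_rel = 25 - 12 = 13 m/s
Time to catch: t = d₀/v_rel = 377/13 = 29.0 s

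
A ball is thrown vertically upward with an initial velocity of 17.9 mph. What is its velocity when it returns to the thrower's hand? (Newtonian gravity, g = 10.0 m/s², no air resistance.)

By conservation of energy (no air resistance), the ball returns to the throw height with the same speed as launch, but directed downward.
|v_ground| = v₀ = 17.9 mph
v_ground = 17.9 mph (downward)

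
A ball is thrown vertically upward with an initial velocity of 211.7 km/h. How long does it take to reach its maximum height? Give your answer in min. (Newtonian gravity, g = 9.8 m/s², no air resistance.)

v₀ = 211.7 km/h × 0.2777777777777778 = 58.8056 m/s
t_up = v₀ / g = 58.8056 / 9.8 = 6.00057 s
t_up = 6.00057 s / 60.0 = 0.1 min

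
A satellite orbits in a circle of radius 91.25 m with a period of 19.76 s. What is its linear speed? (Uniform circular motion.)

v = 2πr/T = 2π×91.25/19.76 = 29.02 m/s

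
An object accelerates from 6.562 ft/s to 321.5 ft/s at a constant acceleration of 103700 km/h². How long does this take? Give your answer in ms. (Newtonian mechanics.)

v₀ = 6.562 ft/s × 0.3048 = 2.0001 m/s
v = 321.5 ft/s × 0.3048 = 97.9932 m/s
a = 103700 km/h² × 7.716049382716049e-05 = 8.00154 m/s²
t = (v - v₀) / a = (97.9932 - 2.0001) / 8.00154 = 11.9968 s
t = 11.9968 s / 0.001 = 12000 ms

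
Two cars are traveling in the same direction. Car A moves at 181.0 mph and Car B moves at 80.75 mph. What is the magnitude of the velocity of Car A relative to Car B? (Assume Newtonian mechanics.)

v_rel = |v_A - v_B| = |181.0 - 80.75| = 100.25 mph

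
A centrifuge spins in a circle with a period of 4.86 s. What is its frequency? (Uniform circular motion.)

f = 1/T = 1/4.86 = 0.2058 Hz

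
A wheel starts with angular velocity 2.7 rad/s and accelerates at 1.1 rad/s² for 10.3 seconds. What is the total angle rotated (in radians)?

θ = ω₀t + ½αt² = 2.7×10.3 + ½×1.1×10.3² = 86.16 rad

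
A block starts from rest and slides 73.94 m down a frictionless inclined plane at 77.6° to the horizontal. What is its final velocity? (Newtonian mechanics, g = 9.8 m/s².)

a = g sin(θ) = 9.8 × sin(77.6°) = 9.5714 m/s²
v = √(2ad) = √(2 × 9.5714 × 73.94) = 37.62 m/s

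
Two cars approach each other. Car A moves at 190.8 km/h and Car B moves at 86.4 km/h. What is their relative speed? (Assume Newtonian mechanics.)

v_rel = v_A + v_B = 190.8 + 86.4 = 277.2 km/h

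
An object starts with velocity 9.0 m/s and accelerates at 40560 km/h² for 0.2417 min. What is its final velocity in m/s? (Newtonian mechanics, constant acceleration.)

a = 40560 km/h² × 7.716049382716049e-05 = 3.12963 m/s²
t = 0.2417 min × 60.0 = 14.502 s
v = v₀ + a × t = 9.0 + 3.12963 × 14.502 = 54.39 m/s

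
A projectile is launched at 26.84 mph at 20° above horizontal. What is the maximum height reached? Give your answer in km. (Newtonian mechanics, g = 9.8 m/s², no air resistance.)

v₀ = 26.84 mph × 0.44704 = 11.9986 m/s
H = v₀² × sin²(θ) / (2g) = 11.9986² × sin(20°)² / (2 × 9.8) = 143.966 × 0.116978 / 19.6 = 0.859227 m
H = 0.859227 m / 1000.0 = 0.0008592 km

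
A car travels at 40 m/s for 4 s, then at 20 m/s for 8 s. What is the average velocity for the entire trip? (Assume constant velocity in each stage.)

d₁ = v₁t₁ = 40 × 4 = 160 m
d₂ = v₂t₂ = 20 × 8 = 160 m
d_total = 320 m, t_total = 12 s
v_avg = d_total/t_total = 320/12 = 26.67 m/s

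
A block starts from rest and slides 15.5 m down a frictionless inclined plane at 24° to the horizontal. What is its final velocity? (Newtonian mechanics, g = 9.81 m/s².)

a = g sin(θ) = 9.81 × sin(24°) = 3.9901 m/s²
v = √(2ad) = √(2 × 3.9901 × 15.5) = 11.12 m/s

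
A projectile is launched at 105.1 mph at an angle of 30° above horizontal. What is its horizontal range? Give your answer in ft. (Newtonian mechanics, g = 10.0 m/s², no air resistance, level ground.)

v₀ = 105.1 mph × 0.44704 = 46.9839 m/s
R = v₀² × sin(2θ) / g = 46.9839² × sin(2 × 30°) / 10.0 = 2207.49 × 0.866025 / 10.0 = 191.174 m
R = 191.174 m / 0.3048 = 627.2 ft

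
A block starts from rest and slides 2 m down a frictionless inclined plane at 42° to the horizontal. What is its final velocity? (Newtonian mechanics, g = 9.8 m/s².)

a = g sin(θ) = 9.8 × sin(42°) = 6.5575 m/s²
v = √(2ad) = √(2 × 6.5575 × 2) = 5.12 m/s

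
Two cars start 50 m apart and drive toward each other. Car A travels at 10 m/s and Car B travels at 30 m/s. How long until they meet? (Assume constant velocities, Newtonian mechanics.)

Combined speed: v_combined = 10 + 30 = 40 m/s
Time to meet: t = d/v_combined = 50/40 = 1.25 s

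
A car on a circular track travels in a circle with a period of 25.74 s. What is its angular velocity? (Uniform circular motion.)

ω = 2π/T = 2π/25.74 = 0.2441 rad/s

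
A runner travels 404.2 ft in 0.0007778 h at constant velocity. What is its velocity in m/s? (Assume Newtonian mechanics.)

d = 404.2 ft × 0.3048 = 123.2 m
t = 0.0007778 h × 3600.0 = 2.80008 s
v = d / t = 123.2 / 2.80008 = 44.0 m/s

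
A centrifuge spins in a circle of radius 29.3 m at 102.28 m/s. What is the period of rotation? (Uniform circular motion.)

T = 2πr/v = 2π×29.3/102.28 = 1.8 s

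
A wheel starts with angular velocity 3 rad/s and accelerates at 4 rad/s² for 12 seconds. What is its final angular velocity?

ω = ω₀ + αt = 3 + 4 × 12 = 51 rad/s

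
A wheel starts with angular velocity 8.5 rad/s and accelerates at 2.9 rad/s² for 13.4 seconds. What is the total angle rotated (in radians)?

θ = ω₀t + ½αt² = 8.5×13.4 + ½×2.9×13.4² = 374.26 rad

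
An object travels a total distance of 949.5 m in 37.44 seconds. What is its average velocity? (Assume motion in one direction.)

v_avg = Δd / Δt = 949.5 / 37.44 = 25.36 m/s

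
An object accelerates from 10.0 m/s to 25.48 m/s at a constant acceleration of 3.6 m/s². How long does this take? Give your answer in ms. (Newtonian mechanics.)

t = (v - v₀) / a = (25.48 - 10.0) / 3.6 = 4.3 s
t = 4.3 s / 0.001 = 4300 ms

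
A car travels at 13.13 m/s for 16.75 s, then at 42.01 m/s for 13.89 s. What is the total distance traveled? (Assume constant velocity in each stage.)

d₁ = v₁t₁ = 13.13 × 16.75 = 219.9275 m
d₂ = v₂t₂ = 42.01 × 13.89 = 583.5189 m
d_total = 219.9275 + 583.5189 = 803.45 m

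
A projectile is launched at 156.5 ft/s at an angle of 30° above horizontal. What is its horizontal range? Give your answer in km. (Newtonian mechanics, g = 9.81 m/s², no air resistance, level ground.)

v₀ = 156.5 ft/s × 0.3048 = 47.7012 m/s
R = v₀² × sin(2θ) / g = 47.7012² × sin(2 × 30°) / 9.81 = 2275.4 × 0.866025 / 9.81 = 200.872 m
R = 200.872 m / 1000.0 = 0.2009 km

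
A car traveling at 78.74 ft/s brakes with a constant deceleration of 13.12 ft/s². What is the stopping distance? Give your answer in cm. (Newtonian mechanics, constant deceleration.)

v₀ = 78.74 ft/s × 0.3048 = 24.0 m/s
a = 13.12 ft/s² × 0.3048 = 3.99898 m/s²
d = v₀² / (2a) = 24.0² / (2 × 3.99898) = 576.0 / 7.99796 = 72.0184 m
d = 72.0184 m / 0.01 = 7202 cm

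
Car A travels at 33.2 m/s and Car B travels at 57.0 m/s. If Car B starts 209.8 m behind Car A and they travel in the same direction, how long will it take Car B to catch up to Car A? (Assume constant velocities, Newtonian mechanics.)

Relative speed: v_rel = 57.0 - 33.2 = 23.8 m/s
Time to catch: t = d₀/v_rel = 209.8/23.8 = 8.82 s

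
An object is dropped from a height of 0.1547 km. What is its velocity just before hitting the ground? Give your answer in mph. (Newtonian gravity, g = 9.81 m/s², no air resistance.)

h = 0.1547 km × 1000.0 = 154.7 m
v = √(2gh) = √(2 × 9.81 × 154.7) = 55.0928 m/s
v = 55.0928 m/s / 0.44704 = 123.2 mph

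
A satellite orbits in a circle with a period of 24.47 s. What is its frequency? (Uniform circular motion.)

f = 1/T = 1/24.47 = 0.0409 Hz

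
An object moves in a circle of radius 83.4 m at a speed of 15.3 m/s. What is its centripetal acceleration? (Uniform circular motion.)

a_c = v²/r = 15.3²/83.4 = 234.09/83.4 = 2.81 m/s²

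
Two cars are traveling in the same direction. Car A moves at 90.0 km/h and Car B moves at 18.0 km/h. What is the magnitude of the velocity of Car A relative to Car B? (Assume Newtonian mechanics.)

v_rel = |v_A - v_B| = |90.0 - 18.0| = 72.0 km/h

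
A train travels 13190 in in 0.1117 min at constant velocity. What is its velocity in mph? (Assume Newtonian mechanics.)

d = 13190 in × 0.0254 = 335.026 m
t = 0.1117 min × 60.0 = 6.702 s
v = d / t = 335.026 / 6.702 = 49.989 m/s
v = 49.989 m/s / 0.44704 = 111.8 mph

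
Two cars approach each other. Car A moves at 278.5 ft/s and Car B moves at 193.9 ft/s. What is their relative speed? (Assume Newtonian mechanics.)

v_rel = v_A + v_B = 278.5 + 193.9 = 472.4 ft/s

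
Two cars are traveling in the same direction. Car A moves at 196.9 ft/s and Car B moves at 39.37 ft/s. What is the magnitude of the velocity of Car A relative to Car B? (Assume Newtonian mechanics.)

v_rel = |v_A - v_B| = |196.9 - 39.37| = 157.53 ft/s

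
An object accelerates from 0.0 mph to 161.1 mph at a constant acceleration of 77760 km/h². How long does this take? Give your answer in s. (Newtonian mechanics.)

v₀ = 0.0 mph × 0.44704 = 0.0 m/s
v = 161.1 mph × 0.44704 = 72.0181 m/s
a = 77760 km/h² × 7.716049382716049e-05 = 6.0 m/s²
t = (v - v₀) / a = (72.0181 - 0.0) / 6.0 = 12.0 s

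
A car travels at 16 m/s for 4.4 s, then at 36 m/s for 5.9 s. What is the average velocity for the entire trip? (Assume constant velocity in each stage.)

d₁ = v₁t₁ = 16 × 4.4 = 70.4 m
d₂ = v₂t₂ = 36 × 5.9 = 212.4 m
d_total = 282.8 m, t_total = 10.3 s
v_avg = d_total/t_total = 282.8/10.3 = 27.46 m/s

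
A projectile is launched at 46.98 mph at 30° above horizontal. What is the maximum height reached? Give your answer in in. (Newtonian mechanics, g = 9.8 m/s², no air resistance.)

v₀ = 46.98 mph × 0.44704 = 21.0019 m/s
H = v₀² × sin²(θ) / (2g) = 21.0019² × sin(30°)² / (2 × 9.8) = 441.08 × 0.25 / 19.6 = 5.62602 m
H = 5.62602 m / 0.0254 = 221.5 in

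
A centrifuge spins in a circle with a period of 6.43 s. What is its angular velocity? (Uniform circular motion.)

ω = 2π/T = 2π/6.43 = 0.9772 rad/s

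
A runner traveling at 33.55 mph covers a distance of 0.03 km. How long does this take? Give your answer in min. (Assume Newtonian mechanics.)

d = 0.03 km × 1000.0 = 30.0 m
v = 33.55 mph × 0.44704 = 14.9982 m/s
t = d / v = 30.0 / 14.9982 = 2.00024 s
t = 2.00024 s / 60.0 = 0.03334 min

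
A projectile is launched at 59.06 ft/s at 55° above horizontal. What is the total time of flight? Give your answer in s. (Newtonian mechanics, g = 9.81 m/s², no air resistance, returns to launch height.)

v₀ = 59.06 ft/s × 0.3048 = 18.0015 m/s
T = 2 × v₀ × sin(θ) / g = 2 × 18.0015 × sin(55°) / 9.81 = 2 × 18.0015 × 0.819152 / 9.81 = 3.006 s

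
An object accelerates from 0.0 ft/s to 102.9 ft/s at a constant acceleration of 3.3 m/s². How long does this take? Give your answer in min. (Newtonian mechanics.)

v₀ = 0.0 ft/s × 0.3048 = 0.0 m/s
v = 102.9 ft/s × 0.3048 = 31.3639 m/s
t = (v - v₀) / a = (31.3639 - 0.0) / 3.3 = 9.50421 s
t = 9.50421 s / 60.0 = 0.1584 min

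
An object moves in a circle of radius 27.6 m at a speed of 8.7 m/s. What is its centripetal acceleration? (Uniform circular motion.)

a_c = v²/r = 8.7²/27.6 = 75.69/27.6 = 2.74 m/s²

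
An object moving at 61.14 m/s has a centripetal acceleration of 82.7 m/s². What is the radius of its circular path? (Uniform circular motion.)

r = v²/a_c = 61.14²/82.7 = 45.2 m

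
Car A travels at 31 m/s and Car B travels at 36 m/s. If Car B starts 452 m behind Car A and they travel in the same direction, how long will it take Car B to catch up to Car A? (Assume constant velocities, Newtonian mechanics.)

Relative speed: v_rel = 36 - 31 = 5 m/s
Time to catch: t = d₀/v_rel = 452/5 = 90.4 s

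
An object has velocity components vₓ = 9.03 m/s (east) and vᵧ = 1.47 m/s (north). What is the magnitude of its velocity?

|v| = √(vₓ² + vᵧ²) = √(9.03² + 1.47²) = √(83.7018) = 9.15 m/s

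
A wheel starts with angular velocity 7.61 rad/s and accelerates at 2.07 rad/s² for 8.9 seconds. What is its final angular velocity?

ω = ω₀ + αt = 7.61 + 2.07 × 8.9 = 26.03 rad/s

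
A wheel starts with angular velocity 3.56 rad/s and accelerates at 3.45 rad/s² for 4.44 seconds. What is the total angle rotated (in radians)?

θ = ω₀t + ½αt² = 3.56×4.44 + ½×3.45×4.44² = 49.81 rad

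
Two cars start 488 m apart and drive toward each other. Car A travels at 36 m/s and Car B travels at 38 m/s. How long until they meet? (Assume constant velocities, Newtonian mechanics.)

Combined speed: v_combined = 36 + 38 = 74 m/s
Time to meet: t = d/v_combined = 488/74 = 6.59 s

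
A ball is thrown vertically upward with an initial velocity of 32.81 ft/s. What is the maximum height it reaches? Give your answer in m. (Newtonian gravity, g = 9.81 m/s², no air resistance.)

v₀ = 32.81 ft/s × 0.3048 = 10.0005 m/s
h_max = v₀² / (2g) = 10.0005² / (2 × 9.81) = 100.01 / 19.62 = 5.097 m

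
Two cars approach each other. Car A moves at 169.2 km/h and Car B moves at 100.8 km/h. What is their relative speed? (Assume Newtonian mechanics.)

v_rel = v_A + v_B = 169.2 + 100.8 = 270.0 km/h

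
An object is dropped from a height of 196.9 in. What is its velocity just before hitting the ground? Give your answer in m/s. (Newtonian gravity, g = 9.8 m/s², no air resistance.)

h = 196.9 in × 0.0254 = 5.00126 m
v = √(2gh) = √(2 × 9.8 × 5.00126) = 9.901 m/s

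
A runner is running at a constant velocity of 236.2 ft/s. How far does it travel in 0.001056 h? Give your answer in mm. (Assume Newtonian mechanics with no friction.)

v = 236.2 ft/s × 0.3048 = 71.9938 m/s
t = 0.001056 h × 3600.0 = 3.8016 s
d = v × t = 71.9938 × 3.8016 = 273.692 m
d = 273.692 m / 0.001 = 273700 mm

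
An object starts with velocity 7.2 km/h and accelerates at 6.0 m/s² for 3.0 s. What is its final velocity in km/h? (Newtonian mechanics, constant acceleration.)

v₀ = 7.2 km/h × 0.2777777777777778 = 2.0 m/s
v = v₀ + a × t = 2.0 + 6.0 × 3.0 = 20.0 m/s
v = 20.0 m/s / 0.2777777777777778 = 72.0 km/h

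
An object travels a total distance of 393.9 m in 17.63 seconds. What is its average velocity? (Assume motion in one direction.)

v_avg = Δd / Δt = 393.9 / 17.63 = 22.34 m/s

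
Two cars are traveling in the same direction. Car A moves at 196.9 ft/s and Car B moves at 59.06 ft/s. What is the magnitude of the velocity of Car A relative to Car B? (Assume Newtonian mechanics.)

v_rel = |v_A - v_B| = |196.9 - 59.06| = 137.84 ft/s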